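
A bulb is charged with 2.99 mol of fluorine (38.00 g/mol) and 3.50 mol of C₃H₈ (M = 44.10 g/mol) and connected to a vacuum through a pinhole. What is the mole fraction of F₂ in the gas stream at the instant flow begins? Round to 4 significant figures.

0.4792

The effusion rate of species i is ∝ p_i/√M_i ∝ n_i/√M_i.
Mole fraction of F₂ in the effusate = (n_F₂/√M_F₂) / (n_F₂/√M_F₂ + n_C₃H₈/√M_C₃H₈)
= (2.99/√38.00) / (2.99/√38.00 + 3.50/√44.10) = 0.4850/(0.4850 + 0.5270) = 0.4792.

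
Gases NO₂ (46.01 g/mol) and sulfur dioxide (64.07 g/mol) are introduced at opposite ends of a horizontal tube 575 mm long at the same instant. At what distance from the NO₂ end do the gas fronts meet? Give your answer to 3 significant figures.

Distances travelled in equal time are proportional to diffusion rates, so d_NO₂/d_SO₂ = √(M_SO₂/M_NO₂) = √(64.07/46.01) = 1.180.
With d_NO₂ + d_SO₂ = 575 mm, d_SO₂ = 575/(1 + 1.180) = 263.8 mm.
d_NO₂ = 575 − 263.8 = 311 mm.

311 mm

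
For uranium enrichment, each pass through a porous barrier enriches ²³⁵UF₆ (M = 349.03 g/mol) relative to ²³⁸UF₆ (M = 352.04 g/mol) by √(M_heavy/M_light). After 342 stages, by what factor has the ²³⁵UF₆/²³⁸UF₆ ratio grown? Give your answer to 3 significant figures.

The single-stage factor is √(M_heavy/M_light), so 342 stages give [√(352.04/349.03)]^342 = (352.04/349.03)^(342/2).
= 1.00862^171 = 4.34.

4.34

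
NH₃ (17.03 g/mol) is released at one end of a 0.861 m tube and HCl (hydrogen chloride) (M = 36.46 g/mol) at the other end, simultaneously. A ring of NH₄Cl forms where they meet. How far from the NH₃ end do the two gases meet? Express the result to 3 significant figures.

In equal time, each gas travels a distance ∝ its rate ∝ 1/√M, so d_NH₃/d_HCl = √(M_HCl/M_NH₃) = √(36.46/17.03) = 1.463.
With d_NH₃ + d_HCl = 0.861 m, d_HCl = 0.861/(1 + 1.463) = 0.3495 m.
d_NH₃ = 0.861 − 0.3495 = 0.511 m.

0.511 m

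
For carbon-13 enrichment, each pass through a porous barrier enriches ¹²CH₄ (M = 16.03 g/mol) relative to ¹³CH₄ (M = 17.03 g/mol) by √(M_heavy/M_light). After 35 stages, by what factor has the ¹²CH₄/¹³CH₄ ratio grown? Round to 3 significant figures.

2.88

The single-stage factor is √(M_heavy/M_light), so 35 stages give [√(17.03/16.03)]^35 = (17.03/16.03)^(35/2).
= 1.06238^(35/2) = 2.88.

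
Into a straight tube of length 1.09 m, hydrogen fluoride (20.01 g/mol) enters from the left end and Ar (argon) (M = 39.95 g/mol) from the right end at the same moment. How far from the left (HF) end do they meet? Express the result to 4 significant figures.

The fronts meet when d_HF + d_Ar = L with d_HF/d_Ar = √(M_Ar/M_HF) (Graham's law). Here √(M_Ar/M_HF) = √(39.95/20.01) = 1.413.
With d_HF + d_Ar = 1.09 m, d_Ar = 1.09/(1 + 1.413) = 0.4517 m.
d_HF = 1.09 − 0.4517 = 0.6383 m.

0.6383 m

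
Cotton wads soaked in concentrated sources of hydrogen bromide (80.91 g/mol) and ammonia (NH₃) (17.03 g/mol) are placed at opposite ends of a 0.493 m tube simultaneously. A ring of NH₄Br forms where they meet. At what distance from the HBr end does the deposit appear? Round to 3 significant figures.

Graham's law gives d_HBr/d_NH₃ = rate_HBr/rate_NH₃ = √(M_NH₃/M_HBr) = √(17.03/80.91) = 0.4588.
With d_HBr + d_NH₃ = 0.493 m, d_NH₃ = 0.493/(1 + 0.4588) = 0.3380 m.
d_HBr = 0.493 − 0.3380 = 0.155 m.

0.155 m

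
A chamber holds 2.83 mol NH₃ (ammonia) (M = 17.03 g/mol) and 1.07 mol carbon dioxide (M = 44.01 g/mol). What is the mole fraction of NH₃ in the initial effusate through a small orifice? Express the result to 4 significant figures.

Rate_i ∝ x_i/√M_i (Graham's law weighted by mole fraction), so the effusate composition follows n_i/√M_i.
Mole fraction of NH₃ in the effusate = (n_NH₃/√M_NH₃) / (n_NH₃/√M_NH₃ + n_CO₂/√M_CO₂)
= (2.83/√17.03) / (2.83/√17.03 + 1.07/√44.01) = 0.6858/(0.6858 + 0.1613) = 0.8096.

0.8096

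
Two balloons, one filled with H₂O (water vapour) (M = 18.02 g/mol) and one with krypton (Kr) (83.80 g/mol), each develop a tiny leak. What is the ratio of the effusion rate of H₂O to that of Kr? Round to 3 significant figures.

Using Graham's law: rate_H₂O/rate_Kr = √(M_Kr/M_H₂O) = √(83.80/18.02) = √4.650 = 2.16.

2.16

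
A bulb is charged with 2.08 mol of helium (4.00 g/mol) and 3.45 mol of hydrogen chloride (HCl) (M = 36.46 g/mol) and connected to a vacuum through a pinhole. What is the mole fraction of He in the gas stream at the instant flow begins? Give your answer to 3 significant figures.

Effusion rate of each component ∝ n_i/√M_i (partial pressure × 1/√M).
So x_He in the escaping gas = (n_He/√M_He) / Σ(n_i/√M_i)
= (2.08/√4.00) / (2.08/√4.00 + 3.45/√36.46) = 1.040/(1.040 + 0.5714) = 0.645.

0.645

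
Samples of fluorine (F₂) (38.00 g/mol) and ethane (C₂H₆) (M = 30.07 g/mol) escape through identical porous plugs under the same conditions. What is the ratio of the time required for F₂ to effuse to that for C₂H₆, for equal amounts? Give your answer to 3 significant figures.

1.12

By Graham's law, t_F₂/t_C₂H₆ = √(M_F₂/M_C₂H₆) = √(38.00/30.07) = √1.264 = 1.12.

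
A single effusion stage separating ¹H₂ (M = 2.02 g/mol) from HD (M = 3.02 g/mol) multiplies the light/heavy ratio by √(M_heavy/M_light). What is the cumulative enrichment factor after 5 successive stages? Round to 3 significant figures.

The single-stage factor is √(M_heavy/M_light), so 5 stages give [√(3.02/2.02)]^5 = (3.02/2.02)^(5/2).
= 1.49505^(5/2) = 2.73.

2.73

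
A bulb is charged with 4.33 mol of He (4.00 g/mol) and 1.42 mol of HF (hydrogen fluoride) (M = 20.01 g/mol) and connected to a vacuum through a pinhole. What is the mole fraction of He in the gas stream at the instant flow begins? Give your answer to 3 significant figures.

Effusion rate of each component ∝ n_i/√M_i (partial pressure × 1/√M).
x_He(eff) = (n_He/√M_He) / (n_He/√M_He + n_HF/√M_HF)
= (4.33/√4.00) / (4.33/√4.00 + 1.42/√20.01) = 2.165/(2.165 + 0.3174) = 0.872.

0.872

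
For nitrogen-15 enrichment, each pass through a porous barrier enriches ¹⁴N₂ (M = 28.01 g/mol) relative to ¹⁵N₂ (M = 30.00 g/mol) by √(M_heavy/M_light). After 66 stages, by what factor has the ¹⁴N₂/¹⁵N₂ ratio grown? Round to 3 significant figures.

9.63

The single-stage factor is √(M_heavy/M_light), so 66 stages give [√(30.00/28.01)]^66 = (30.00/28.01)^(66/2).
= 1.07105^33 = 9.63.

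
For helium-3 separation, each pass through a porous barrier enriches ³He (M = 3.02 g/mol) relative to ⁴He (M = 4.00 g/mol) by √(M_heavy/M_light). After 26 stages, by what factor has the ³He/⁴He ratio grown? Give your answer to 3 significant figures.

38.6

After 26 stages the ratio has grown by (√(4.00/3.02))^26 = (4.00/3.02)^(26/2).
= 1.32450^13 = 38.6.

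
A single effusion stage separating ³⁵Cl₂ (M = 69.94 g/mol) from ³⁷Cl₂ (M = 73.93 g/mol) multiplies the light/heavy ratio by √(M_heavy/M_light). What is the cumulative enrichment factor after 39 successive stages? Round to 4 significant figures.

2.950

The single-stage factor is √(M_heavy/M_light), so 39 stages give [√(73.93/69.94)]^39 = (73.93/69.94)^(39/2).
= 1.05705^(39/2) = 2.950.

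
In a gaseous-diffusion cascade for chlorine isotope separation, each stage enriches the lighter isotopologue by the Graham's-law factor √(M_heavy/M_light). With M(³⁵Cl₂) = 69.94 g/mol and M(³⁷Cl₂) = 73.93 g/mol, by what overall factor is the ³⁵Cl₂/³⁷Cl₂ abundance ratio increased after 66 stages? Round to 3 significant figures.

The single-stage factor is √(M_heavy/M_light), so 66 stages give [√(73.93/69.94)]^66 = (73.93/69.94)^(66/2).
= 1.05705^33 = 6.24.

6.24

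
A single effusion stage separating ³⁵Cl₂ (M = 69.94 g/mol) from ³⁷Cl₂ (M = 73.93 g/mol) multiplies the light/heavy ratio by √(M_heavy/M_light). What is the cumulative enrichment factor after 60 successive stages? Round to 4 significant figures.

Overall factor = α^60 with α = √(73.93/69.94), i.e. (73.93/69.94)^(60/2).
= 1.05705^30 = 5.283.

5.283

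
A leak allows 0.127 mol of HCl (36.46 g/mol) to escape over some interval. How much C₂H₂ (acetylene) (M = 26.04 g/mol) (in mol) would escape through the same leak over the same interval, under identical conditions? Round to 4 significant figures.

0.1503 mol

By Graham's law, rate_C₂H₂/rate_HCl = √(M_HCl/M_C₂H₂) = √(36.46/26.04) = √1.400 = 1.183.
So the amount for C₂H₂ is 0.127 × 1.183 = 0.1503 mol.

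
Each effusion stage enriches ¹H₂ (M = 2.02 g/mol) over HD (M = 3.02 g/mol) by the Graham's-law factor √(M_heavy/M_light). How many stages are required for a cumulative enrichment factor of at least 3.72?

7

Single-stage factor α = √(3.02/2.02), so ln α = ½ ln(1.49505) = 0.2011.
Need α^N ≥ 3.72 ⇒ N ≥ ln(3.72) / ln α = 1.314 / 0.2011 = 6.53.
So at least 7 stages are needed.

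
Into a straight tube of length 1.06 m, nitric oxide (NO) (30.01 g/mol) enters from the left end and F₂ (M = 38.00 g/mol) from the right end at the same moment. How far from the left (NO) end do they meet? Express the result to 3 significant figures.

0.561 m

Distances travelled in equal time are proportional to diffusion rates, so d_NO/d_F₂ = √(M_F₂/M_NO) = √(38.00/30.01) = 1.125.
With d_NO + d_F₂ = 1.06 m, d_F₂ = 1.06/(1 + 1.125) = 0.4988 m.
d_NO = 1.06 − 0.4988 = 0.561 m.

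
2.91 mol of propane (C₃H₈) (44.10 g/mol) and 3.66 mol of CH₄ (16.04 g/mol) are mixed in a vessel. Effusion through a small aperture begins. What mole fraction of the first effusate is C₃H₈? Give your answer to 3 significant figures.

0.324

Rate_i ∝ x_i/√M_i (Graham's law weighted by mole fraction), so the effusate composition follows n_i/√M_i.
So x_C₃H₈ in the escaping gas = (n_C₃H₈/√M_C₃H₈) / Σ(n_i/√M_i)
= (2.91/√44.10) / (2.91/√44.10 + 3.66/√16.04) = 0.4382/(0.4382 + 0.9139) = 0.324.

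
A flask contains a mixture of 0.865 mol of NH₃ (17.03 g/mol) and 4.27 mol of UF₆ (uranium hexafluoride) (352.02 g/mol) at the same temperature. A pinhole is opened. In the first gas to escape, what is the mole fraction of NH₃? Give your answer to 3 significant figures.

Rate_i ∝ x_i/√M_i (Graham's law weighted by mole fraction), so the effusate composition follows n_i/√M_i.
x_NH₃(eff) = (n_NH₃/√M_NH₃) / (n_NH₃/√M_NH₃ + n_UF₆/√M_UF₆)
= (0.865/√17.03) / (0.865/√17.03 + 4.27/√352.02) = 0.2096/(0.2096 + 0.2276) = 0.479.

0.479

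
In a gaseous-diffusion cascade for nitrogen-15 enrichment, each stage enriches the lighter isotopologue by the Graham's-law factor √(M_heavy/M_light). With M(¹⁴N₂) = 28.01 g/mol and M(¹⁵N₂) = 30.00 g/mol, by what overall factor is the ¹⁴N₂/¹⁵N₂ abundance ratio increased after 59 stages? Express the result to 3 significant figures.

After 59 stages the ratio has grown by (√(30.00/28.01))^59 = (30.00/28.01)^(59/2).
= 1.07105^(59/2) = 7.57.

7.57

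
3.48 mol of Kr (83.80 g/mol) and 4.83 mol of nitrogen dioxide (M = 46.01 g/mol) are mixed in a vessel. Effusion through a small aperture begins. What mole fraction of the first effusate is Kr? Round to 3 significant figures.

0.348

The effusion rate of species i is ∝ p_i/√M_i ∝ n_i/√M_i.
x_Kr(eff) = (n_Kr/√M_Kr) / (n_Kr/√M_Kr + n_NO₂/√M_NO₂)
= (3.48/√83.80) / (3.48/√83.80 + 4.83/√46.01) = 0.3802/(0.3802 + 0.7121) = 0.348.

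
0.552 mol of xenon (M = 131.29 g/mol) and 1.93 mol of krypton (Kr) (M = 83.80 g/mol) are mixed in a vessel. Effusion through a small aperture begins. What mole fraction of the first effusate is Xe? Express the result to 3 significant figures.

Effusion rate of each component ∝ n_i/√M_i (partial pressure × 1/√M).
Mole fraction of Xe in the effusate = (n_Xe/√M_Xe) / (n_Xe/√M_Xe + n_Kr/√M_Kr)
= (0.552/√131.29) / (0.552/√131.29 + 1.93/√83.80) = 0.04818/(0.04818 + 0.2108) = 0.186.

0.186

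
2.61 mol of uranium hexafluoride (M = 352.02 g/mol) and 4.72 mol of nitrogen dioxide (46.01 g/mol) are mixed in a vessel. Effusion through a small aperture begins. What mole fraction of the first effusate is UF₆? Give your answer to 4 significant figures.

0.1666

Each component's effusion rate ∝ (its partial pressure)·(1/√M) ∝ n_i/√M_i.
So x_UF₆ in the escaping gas = (n_UF₆/√M_UF₆) / Σ(n_i/√M_i)
= (2.61/√352.02) / (2.61/√352.02 + 4.72/√46.01) = 0.1391/(0.1391 + 0.6959) = 0.1666.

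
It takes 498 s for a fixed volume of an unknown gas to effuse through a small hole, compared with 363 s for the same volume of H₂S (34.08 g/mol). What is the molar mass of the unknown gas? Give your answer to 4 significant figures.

Using Graham's law: t_X/t_H₂S = √(M_X/M_H₂S).
498/363 = 1.372 = √(M_X/34.08)
M_X = 34.08 × 1.372² = 34.08 × 1.882 = 64.14 g/mol

64.14 g/mol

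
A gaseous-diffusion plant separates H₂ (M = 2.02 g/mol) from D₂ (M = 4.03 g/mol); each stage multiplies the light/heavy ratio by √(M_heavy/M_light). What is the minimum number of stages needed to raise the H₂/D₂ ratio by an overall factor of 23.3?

Per stage α = (4.03/2.02)^(1/2) = 1.99505^0.5, giving ln α = 0.3453.
Need α^N ≥ 23.3 ⇒ N ≥ ln(23.3) / ln α = 3.148 / 0.3453 = 9.12.
So at least 10 stages are needed.

10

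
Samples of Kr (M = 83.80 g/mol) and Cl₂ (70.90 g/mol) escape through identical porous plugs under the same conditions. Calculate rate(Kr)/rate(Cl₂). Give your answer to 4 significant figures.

0.9198

By Graham's law, rate_Kr/rate_Cl₂ = √(M_Cl₂/M_Kr) = √(70.90/83.80) = √0.8461 = 0.9198.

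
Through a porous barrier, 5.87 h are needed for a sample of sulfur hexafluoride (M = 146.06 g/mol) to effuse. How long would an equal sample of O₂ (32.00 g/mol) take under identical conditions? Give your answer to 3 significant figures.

2.75 h

Since effusion rate ∝ 1/√M, t_O₂/t_SF₆ = √(M_O₂/M_SF₆) = √(32.00/146.06) = √0.2191 = 0.4681.
So the time for O₂ is 5.87 × 0.4681 = 2.75 h.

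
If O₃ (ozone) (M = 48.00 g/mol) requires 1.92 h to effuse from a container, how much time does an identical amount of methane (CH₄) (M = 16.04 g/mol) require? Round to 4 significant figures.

1.110 h

Graham's law gives t_CH₄/t_O₃ = √(M_CH₄/M_O₃) = √(16.04/48.00) = √0.3342 = 0.5781.
So the time for CH₄ is 1.92 × 0.5781 = 1.110 h.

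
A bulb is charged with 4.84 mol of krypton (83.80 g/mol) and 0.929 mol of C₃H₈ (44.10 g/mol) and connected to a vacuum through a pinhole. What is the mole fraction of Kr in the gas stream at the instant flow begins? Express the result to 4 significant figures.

Rate_i ∝ x_i/√M_i (Graham's law weighted by mole fraction), so the effusate composition follows n_i/√M_i.
So x_Kr in the escaping gas = (n_Kr/√M_Kr) / Σ(n_i/√M_i)
= (4.84/√83.80) / (4.84/√83.80 + 0.929/√44.10) = 0.5287/(0.5287 + 0.1399) = 0.7908.

0.7908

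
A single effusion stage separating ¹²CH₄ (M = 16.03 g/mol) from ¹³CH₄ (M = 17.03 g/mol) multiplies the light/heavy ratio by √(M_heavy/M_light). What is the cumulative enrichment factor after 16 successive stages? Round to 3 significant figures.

The single-stage factor is √(M_heavy/M_light), so 16 stages give [√(17.03/16.03)]^16 = (17.03/16.03)^(16/2).
= 1.06238^8 = 1.62.

1.62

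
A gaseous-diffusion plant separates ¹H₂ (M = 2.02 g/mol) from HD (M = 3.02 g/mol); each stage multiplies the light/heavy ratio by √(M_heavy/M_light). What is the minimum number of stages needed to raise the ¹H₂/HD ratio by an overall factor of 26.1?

17

With α = √(3.02/2.02) per stage, ln α = ½ ln(1.49505) = 0.2011.
Need α^N ≥ 26.1 ⇒ N ≥ ln(26.1) / ln α = 3.262 / 0.2011 = 16.22.
So at least 17 stages are needed.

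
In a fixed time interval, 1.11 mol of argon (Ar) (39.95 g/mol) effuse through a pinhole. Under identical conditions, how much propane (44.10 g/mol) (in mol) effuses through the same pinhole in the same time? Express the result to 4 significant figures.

Using Graham's law: rate_C₃H₈/rate_Ar = √(M_Ar/M_C₃H₈) = √(39.95/44.10) = √0.9059 = 0.9518.
So the amount for C₃H₈ is 1.11 × 0.9518 = 1.056 mol.

1.056 mol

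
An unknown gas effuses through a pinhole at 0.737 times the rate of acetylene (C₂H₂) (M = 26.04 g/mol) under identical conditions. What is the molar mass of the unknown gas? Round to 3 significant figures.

From Graham's law, rate_X/rate_C₂H₂ = √(M_C₂H₂/M_X).
0.737 = √(26.04/M_X)
M_X = 26.04 / 0.737² = 26.04 / 0.5432 = 47.9 g/mol

47.9 g/mol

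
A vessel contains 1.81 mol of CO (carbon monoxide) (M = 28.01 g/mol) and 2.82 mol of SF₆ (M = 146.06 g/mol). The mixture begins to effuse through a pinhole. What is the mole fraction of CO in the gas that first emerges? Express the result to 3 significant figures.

0.594

Rate_i ∝ x_i/√M_i (Graham's law weighted by mole fraction), so the effusate composition follows n_i/√M_i.
Mole fraction of CO in the effusate = (n_CO/√M_CO) / (n_CO/√M_CO + n_SF₆/√M_SF₆)
= (1.81/√28.01) / (1.81/√28.01 + 2.82/√146.06) = 0.3420/(0.3420 + 0.2333) = 0.594.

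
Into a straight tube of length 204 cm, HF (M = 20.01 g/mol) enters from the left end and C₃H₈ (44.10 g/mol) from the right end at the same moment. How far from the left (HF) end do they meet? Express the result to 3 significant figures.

The fronts meet when d_HF + d_C₃H₈ = L with d_HF/d_C₃H₈ = √(M_C₃H₈/M_HF) (Graham's law). Here √(M_C₃H₈/M_HF) = √(44.10/20.01) = 1.485.
With d_HF + d_C₃H₈ = 204 cm, d_C₃H₈ = 204/(1 + 1.485) = 82.11 cm.
d_HF = 204 − 82.11 = 122 cm.

122 cm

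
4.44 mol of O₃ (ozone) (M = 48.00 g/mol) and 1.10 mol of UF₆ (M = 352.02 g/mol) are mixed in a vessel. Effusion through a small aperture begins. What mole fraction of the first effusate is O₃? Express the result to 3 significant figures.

0.916

Rate_i ∝ x_i/√M_i (Graham's law weighted by mole fraction), so the effusate composition follows n_i/√M_i.
x_O₃(eff) = (n_O₃/√M_O₃) / (n_O₃/√M_O₃ + n_UF₆/√M_UF₆)
= (4.44/√48.00) / (4.44/√48.00 + 1.10/√352.02) = 0.6409/(0.6409 + 0.05863) = 0.916.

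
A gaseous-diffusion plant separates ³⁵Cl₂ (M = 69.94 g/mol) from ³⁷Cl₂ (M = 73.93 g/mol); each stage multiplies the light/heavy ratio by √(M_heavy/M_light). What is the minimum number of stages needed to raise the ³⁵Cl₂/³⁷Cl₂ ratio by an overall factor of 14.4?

97

Single-stage factor α = √(73.93/69.94), so ln α = ½ ln(1.05705) = 0.02774.
Need α^N ≥ 14.4 ⇒ N ≥ ln(14.4) / ln α = 2.667 / 0.02774 = 96.15.
Minimum whole number of stages: N = 97.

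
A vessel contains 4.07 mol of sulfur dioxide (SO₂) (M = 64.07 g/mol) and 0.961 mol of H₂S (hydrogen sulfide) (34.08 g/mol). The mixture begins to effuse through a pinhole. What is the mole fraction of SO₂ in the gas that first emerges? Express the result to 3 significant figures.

Rate_i ∝ x_i/√M_i (Graham's law weighted by mole fraction), so the effusate composition follows n_i/√M_i.
x_SO₂(eff) = (n_SO₂/√M_SO₂) / (n_SO₂/√M_SO₂ + n_H₂S/√M_H₂S)
= (4.07/√64.07) / (4.07/√64.07 + 0.961/√34.08) = 0.5085/(0.5085 + 0.1646) = 0.755.

0.755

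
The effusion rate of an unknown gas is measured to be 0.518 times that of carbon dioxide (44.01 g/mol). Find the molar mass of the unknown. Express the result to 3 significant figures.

164 g/mol

Graham's law gives rate_X/rate_CO₂ = √(M_CO₂/M_X).
0.518 = √(44.01/M_X)
M_X = 44.01 / 0.518² = 44.01 / 0.2683 = 164 g/mol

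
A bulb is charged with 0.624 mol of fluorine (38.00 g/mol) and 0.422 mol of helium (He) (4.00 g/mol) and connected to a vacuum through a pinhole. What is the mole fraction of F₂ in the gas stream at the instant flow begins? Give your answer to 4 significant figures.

0.3242

Effusion rate of each component ∝ n_i/√M_i (partial pressure × 1/√M).
So x_F₂ in the escaping gas = (n_F₂/√M_F₂) / Σ(n_i/√M_i)
= (0.624/√38.00) / (0.624/√38.00 + 0.422/√4.00) = 0.1012/(0.1012 + 0.2110) = 0.3242.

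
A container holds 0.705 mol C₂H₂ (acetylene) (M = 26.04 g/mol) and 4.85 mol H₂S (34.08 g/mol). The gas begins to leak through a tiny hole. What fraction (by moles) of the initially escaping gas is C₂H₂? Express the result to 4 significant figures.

0.1426

Each component's effusion rate ∝ (its partial pressure)·(1/√M) ∝ n_i/√M_i.
Mole fraction of C₂H₂ in the effusate = (n_C₂H₂/√M_C₂H₂) / (n_C₂H₂/√M_C₂H₂ + n_H₂S/√M_H₂S)
= (0.705/√26.04) / (0.705/√26.04 + 4.85/√34.08) = 0.1382/(0.1382 + 0.8308) = 0.1426.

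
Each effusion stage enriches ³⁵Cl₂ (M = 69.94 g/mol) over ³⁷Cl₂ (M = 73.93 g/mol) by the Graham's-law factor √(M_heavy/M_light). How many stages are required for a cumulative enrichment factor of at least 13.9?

95

Single-stage factor α = √(73.93/69.94), so ln α = ½ ln(1.05705) = 0.02774.
Need α^N ≥ 13.9 ⇒ N ≥ ln(13.9) / ln α = 2.632 / 0.02774 = 94.88.
Minimum whole number of stages: N = 95.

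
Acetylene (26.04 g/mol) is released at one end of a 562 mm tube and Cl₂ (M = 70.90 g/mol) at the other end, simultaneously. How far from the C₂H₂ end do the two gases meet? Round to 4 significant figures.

349.9 mm

In equal time, each gas travels a distance ∝ its rate ∝ 1/√M, so d_C₂H₂/d_Cl₂ = √(M_Cl₂/M_C₂H₂) = √(70.90/26.04) = 1.650.
With d_C₂H₂ + d_Cl₂ = 562 mm, d_Cl₂ = 562/(1 + 1.650) = 212.1 mm.
d_C₂H₂ = 562 − 212.1 = 349.9 mm.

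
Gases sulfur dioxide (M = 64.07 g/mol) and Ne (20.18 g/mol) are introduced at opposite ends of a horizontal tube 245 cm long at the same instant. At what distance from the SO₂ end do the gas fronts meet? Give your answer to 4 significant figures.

Graham's law gives d_SO₂/d_Ne = rate_SO₂/rate_Ne = √(M_Ne/M_SO₂) = √(20.18/64.07) = 0.5612.
With d_SO₂ + d_Ne = 245 cm, d_Ne = 245/(1 + 0.5612) = 156.9 cm.
d_SO₂ = 245 − 156.9 = 88.07 cm.

88.07 cm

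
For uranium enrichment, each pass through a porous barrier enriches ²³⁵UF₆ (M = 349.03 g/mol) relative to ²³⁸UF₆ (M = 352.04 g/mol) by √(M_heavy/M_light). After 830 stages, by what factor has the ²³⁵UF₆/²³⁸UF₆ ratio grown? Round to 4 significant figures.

After 830 stages the ratio has grown by (√(352.04/349.03))^830 = (352.04/349.03)^(830/2).
= 1.00862^415 = 35.29.

35.29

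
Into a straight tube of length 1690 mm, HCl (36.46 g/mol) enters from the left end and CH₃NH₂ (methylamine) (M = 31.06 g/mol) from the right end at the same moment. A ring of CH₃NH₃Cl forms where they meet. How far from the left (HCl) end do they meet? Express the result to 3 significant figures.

811 mm

Distances travelled in equal time are proportional to diffusion rates, so d_HCl/d_CH₃NH₂ = √(M_CH₃NH₂/M_HCl) = √(31.06/36.46) = 0.9230.
With d_HCl + d_CH₃NH₂ = 1690 mm, d_CH₃NH₂ = 1690/(1 + 0.9230) = 878.8 mm.
d_HCl = 1690 − 878.8 = 811 mm.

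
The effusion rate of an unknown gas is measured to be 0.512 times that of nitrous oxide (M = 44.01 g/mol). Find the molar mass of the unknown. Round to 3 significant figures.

168 g/mol

Since effusion rate ∝ 1/√M, rate_X/rate_N₂O = √(M_N₂O/M_X).
0.512 = √(44.01/M_X)
M_X = 44.01 / 0.512² = 44.01 / 0.2621 = 168 g/mol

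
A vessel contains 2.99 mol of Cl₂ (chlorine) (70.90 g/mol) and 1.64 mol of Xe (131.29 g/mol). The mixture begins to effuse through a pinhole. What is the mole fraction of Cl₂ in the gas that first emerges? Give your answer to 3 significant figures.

0.713

The effusion rate of species i is ∝ p_i/√M_i ∝ n_i/√M_i.
x_Cl₂(eff) = (n_Cl₂/√M_Cl₂) / (n_Cl₂/√M_Cl₂ + n_Xe/√M_Xe)
= (2.99/√70.90) / (2.99/√70.90 + 1.64/√131.29) = 0.3551/(0.3551 + 0.1431) = 0.713.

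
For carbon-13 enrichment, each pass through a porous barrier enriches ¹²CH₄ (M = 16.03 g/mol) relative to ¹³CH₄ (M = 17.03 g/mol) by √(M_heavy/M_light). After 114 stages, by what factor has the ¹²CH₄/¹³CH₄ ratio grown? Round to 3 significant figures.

31.5

Overall factor = α^114 with α = √(17.03/16.03), i.e. (17.03/16.03)^(114/2).
= 1.06238^57 = 31.5.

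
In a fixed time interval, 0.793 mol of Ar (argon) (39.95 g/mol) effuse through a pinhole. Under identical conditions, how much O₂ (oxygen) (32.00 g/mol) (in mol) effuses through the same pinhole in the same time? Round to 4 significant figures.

0.8860 mol

Since effusion rate ∝ 1/√M, rate_O₂/rate_Ar = √(M_Ar/M_O₂) = √(39.95/32.00) = √1.248 = 1.117.
So the amount for O₂ is 0.793 × 1.117 = 0.8860 mol.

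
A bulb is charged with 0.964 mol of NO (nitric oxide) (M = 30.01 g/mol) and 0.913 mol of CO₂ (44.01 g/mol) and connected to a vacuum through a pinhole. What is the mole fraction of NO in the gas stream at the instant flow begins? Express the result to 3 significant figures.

Rate_i ∝ x_i/√M_i (Graham's law weighted by mole fraction), so the effusate composition follows n_i/√M_i.
x_NO(eff) = (n_NO/√M_NO) / (n_NO/√M_NO + n_CO₂/√M_CO₂)
= (0.964/√30.01) / (0.964/√30.01 + 0.913/√44.01) = 0.1760/(0.1760 + 0.1376) = 0.561.

0.561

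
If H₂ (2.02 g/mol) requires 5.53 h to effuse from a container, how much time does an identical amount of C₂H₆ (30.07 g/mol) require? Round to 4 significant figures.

21.34 h

From Graham's law, t_C₂H₆/t_H₂ = √(M_C₂H₆/M_H₂) = √(30.07/2.02) = √14.89 = 3.858.
So the time for C₂H₆ is 5.53 × 3.858 = 21.34 h.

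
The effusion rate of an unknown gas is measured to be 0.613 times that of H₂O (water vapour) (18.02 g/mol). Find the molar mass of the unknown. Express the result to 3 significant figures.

From Graham's law, rate_X/rate_H₂O = √(M_H₂O/M_X).
0.613 = √(18.02/M_X)
M_X = 18.02 / 0.613² = 18.02 / 0.3758 = 48.0 g/mol

48.0 g/mol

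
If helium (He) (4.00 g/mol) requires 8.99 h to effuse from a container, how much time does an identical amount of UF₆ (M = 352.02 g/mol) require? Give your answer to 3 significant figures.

Using Graham's law: t_UF₆/t_He = √(M_UF₆/M_He) = √(352.02/4.00) = √88.00 = 9.381.
So the time for UF₆ is 8.99 × 9.381 = 84.3 h.

84.3 h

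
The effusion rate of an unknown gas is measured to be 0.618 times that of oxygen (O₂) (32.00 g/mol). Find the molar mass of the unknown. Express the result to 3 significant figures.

Graham's law gives rate_X/rate_O₂ = √(M_O₂/M_X).
0.618 = √(32.00/M_X)
M_X = 32.00 / 0.618² = 32.00 / 0.3819 = 83.8 g/mol

83.8 g/mol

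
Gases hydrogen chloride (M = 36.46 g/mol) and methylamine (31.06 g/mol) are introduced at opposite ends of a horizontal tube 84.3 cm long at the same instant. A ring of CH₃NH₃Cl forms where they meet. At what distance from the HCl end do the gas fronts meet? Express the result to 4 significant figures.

Graham's law gives d_HCl/d_CH₃NH₂ = rate_HCl/rate_CH₃NH₂ = √(M_CH₃NH₂/M_HCl) = √(31.06/36.46) = 0.9230.
With d_HCl + d_CH₃NH₂ = 84.3 cm, d_CH₃NH₂ = 84.3/(1 + 0.9230) = 43.84 cm.
d_HCl = 84.3 − 43.84 = 40.46 cm.

40.46 cm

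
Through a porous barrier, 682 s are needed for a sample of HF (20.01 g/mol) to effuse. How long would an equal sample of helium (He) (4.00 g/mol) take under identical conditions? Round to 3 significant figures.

From Graham's law, t_He/t_HF = √(M_He/M_HF) = √(4.00/20.01) = √0.1999 = 0.4471.
So the time for He is 682 × 0.4471 = 305 s.

305 s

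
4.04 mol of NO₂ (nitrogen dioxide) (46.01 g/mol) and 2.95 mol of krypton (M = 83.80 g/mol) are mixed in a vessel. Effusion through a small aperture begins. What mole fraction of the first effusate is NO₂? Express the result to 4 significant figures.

The effusion rate of species i is ∝ p_i/√M_i ∝ n_i/√M_i.
x_NO₂(eff) = (n_NO₂/√M_NO₂) / (n_NO₂/√M_NO₂ + n_Kr/√M_Kr)
= (4.04/√46.01) / (4.04/√46.01 + 2.95/√83.80) = 0.5956/(0.5956 + 0.3223) = 0.6489.

0.6489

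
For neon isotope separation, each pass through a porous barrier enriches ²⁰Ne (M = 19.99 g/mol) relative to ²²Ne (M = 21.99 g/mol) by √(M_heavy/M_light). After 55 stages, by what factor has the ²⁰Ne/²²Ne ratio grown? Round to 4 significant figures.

13.77

Overall factor = α^55 with α = √(21.99/19.99), i.e. (21.99/19.99)^(55/2).
= 1.10005^(55/2) = 13.77.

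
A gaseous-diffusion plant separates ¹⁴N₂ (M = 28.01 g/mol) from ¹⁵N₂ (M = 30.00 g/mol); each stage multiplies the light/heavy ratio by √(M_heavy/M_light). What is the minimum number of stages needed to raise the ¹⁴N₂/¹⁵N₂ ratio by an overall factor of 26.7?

96

Single-stage factor α = √(30.00/28.01), so ln α = ½ ln(1.07105) = 0.03432.
Need α^N ≥ 26.7 ⇒ N ≥ ln(26.7) / ln α = 3.285 / 0.03432 = 95.71.
Rounding up, N = 96 stages.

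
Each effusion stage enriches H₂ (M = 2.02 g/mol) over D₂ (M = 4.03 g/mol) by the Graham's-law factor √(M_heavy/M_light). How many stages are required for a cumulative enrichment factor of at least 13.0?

With α = √(4.03/2.02) per stage, ln α = ½ ln(1.99505) = 0.3453.
Need α^N ≥ 13.0 ⇒ N ≥ ln(13.0) / ln α = 2.565 / 0.3453 = 7.43.
Rounding up, N = 8 stages.

8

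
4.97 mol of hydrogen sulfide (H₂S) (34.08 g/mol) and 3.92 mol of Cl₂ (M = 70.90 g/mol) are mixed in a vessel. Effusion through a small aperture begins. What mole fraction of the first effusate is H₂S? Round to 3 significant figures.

0.646

Effusion rate of each component ∝ n_i/√M_i (partial pressure × 1/√M).
x_H₂S(eff) = (n_H₂S/√M_H₂S) / (n_H₂S/√M_H₂S + n_Cl₂/√M_Cl₂)
= (4.97/√34.08) / (4.97/√34.08 + 3.92/√70.90) = 0.8513/(0.8513 + 0.4655) = 0.646.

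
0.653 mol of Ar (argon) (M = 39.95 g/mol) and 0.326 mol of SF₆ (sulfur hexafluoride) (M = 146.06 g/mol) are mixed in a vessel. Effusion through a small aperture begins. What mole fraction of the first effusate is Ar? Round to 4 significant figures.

0.7930

Effusion rate of each component ∝ n_i/√M_i (partial pressure × 1/√M).
Mole fraction of Ar in the effusate = (n_Ar/√M_Ar) / (n_Ar/√M_Ar + n_SF₆/√M_SF₆)
= (0.653/√39.95) / (0.653/√39.95 + 0.326/√146.06) = 0.1033/(0.1033 + 0.02697) = 0.7930.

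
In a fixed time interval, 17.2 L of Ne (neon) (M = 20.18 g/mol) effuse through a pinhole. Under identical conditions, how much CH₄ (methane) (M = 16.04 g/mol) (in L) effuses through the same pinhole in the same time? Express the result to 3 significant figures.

Graham's law gives rate_CH₄/rate_Ne = √(M_Ne/M_CH₄) = √(20.18/16.04) = √1.258 = 1.122.
So the volume for CH₄ is 17.2 × 1.122 = 19.3 L.

19.3 L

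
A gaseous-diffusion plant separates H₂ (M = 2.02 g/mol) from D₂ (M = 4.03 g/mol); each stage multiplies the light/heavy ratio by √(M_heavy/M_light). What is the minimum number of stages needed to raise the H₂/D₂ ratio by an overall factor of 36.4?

11

With α = √(4.03/2.02) per stage, ln α = ½ ln(1.99505) = 0.3453.
Need α^N ≥ 36.4 ⇒ N ≥ ln(36.4) / ln α = 3.595 / 0.3453 = 10.41.
Minimum whole number of stages: N = 11.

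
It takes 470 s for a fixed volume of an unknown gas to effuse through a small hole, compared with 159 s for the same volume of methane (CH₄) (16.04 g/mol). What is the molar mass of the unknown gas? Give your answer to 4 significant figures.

By Graham's law, t_X/t_CH₄ = √(M_X/M_CH₄).
470/159 = 2.956 = √(M_X/16.04)
M_X = 16.04 × 2.956² = 16.04 × 8.738 = 140.2 g/mol

140.2 g/mol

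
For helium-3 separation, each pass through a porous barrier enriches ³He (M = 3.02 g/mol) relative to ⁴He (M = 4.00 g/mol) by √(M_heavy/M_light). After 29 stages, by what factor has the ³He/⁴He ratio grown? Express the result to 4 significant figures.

58.85

After 29 stages the ratio has grown by (√(4.00/3.02))^29 = (4.00/3.02)^(29/2).
= 1.32450^(29/2) = 58.85.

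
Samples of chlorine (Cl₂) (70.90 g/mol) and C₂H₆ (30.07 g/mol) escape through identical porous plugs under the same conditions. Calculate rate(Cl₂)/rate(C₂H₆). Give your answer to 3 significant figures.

By Graham's law, rate_Cl₂/rate_C₂H₆ = √(M_C₂H₆/M_Cl₂) = √(30.07/70.90) = √0.4241 = 0.651.

0.651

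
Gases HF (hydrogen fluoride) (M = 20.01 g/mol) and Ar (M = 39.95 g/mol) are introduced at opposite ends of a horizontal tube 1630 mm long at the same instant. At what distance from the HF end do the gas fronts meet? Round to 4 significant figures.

Graham's law gives d_HF/d_Ar = rate_HF/rate_Ar = √(M_Ar/M_HF) = √(39.95/20.01) = 1.413.
With d_HF + d_Ar = 1630 mm, d_Ar = 1630/(1 + 1.413) = 675.5 mm.
d_HF = 1630 − 675.5 = 954.5 mm.

954.5 mm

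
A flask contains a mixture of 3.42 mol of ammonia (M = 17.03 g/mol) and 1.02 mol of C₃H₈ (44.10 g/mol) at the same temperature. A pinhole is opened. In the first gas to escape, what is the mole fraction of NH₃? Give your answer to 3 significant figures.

Effusion rate of each component ∝ n_i/√M_i (partial pressure × 1/√M).
So x_NH₃ in the escaping gas = (n_NH₃/√M_NH₃) / Σ(n_i/√M_i)
= (3.42/√17.03) / (3.42/√17.03 + 1.02/√44.10) = 0.8287/(0.8287 + 0.1536) = 0.844.

0.844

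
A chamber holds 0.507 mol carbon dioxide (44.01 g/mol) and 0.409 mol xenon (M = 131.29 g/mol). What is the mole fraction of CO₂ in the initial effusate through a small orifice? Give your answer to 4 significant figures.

Each component's effusion rate ∝ (its partial pressure)·(1/√M) ∝ n_i/√M_i.
Mole fraction of CO₂ in the effusate = (n_CO₂/√M_CO₂) / (n_CO₂/√M_CO₂ + n_Xe/√M_Xe)
= (0.507/√44.01) / (0.507/√44.01 + 0.409/√131.29) = 0.07642/(0.07642 + 0.03570) = 0.6816.

0.6816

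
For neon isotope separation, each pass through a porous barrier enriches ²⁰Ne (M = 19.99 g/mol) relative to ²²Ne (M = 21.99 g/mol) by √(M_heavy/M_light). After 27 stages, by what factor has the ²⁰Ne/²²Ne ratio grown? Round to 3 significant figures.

3.62

After 27 stages the ratio has grown by (√(21.99/19.99))^27 = (21.99/19.99)^(27/2).
= 1.10005^(27/2) = 3.62.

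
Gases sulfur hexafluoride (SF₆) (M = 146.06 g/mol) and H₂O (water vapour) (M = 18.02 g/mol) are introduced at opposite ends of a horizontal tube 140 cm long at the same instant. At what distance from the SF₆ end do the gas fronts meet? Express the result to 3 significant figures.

In equal time, each gas travels a distance ∝ its rate ∝ 1/√M, so d_SF₆/d_H₂O = √(M_H₂O/M_SF₆) = √(18.02/146.06) = 0.3512.
With d_SF₆ + d_H₂O = 140 cm, d_H₂O = 140/(1 + 0.3512) = 103.6 cm.
d_SF₆ = 140 − 103.6 = 36.4 cm.

36.4 cm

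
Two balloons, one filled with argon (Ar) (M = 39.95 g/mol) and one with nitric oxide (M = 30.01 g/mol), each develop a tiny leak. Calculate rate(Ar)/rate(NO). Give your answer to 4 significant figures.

By Graham's law, rate_Ar/rate_NO = √(M_NO/M_Ar) = √(30.01/39.95) = √0.7512 = 0.8667.

0.8667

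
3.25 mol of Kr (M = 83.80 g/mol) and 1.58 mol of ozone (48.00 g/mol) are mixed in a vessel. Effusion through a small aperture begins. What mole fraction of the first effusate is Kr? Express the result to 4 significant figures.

The effusion rate of species i is ∝ p_i/√M_i ∝ n_i/√M_i.
x_Kr(eff) = (n_Kr/√M_Kr) / (n_Kr/√M_Kr + n_O₃/√M_O₃)
= (3.25/√83.80) / (3.25/√83.80 + 1.58/√48.00) = 0.3550/(0.3550 + 0.2281) = 0.6089.

0.6089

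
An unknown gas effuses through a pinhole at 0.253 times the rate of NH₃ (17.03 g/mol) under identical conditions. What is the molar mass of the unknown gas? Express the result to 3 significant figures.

From Graham's law, rate_X/rate_NH₃ = √(M_NH₃/M_X).
0.253 = √(17.03/M_X)
M_X = 17.03 / 0.253² = 17.03 / 0.06401 = 266 g/mol

266 g/mol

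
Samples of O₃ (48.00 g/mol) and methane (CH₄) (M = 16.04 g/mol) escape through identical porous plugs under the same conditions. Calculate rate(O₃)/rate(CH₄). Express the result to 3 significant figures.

0.578

Graham's law gives rate_O₃/rate_CH₄ = √(M_CH₄/M_O₃) = √(16.04/48.00) = √0.3342 = 0.578.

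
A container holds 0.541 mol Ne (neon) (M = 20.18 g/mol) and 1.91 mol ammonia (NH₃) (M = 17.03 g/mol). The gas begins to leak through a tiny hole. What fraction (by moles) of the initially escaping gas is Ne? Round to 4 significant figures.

0.2065

The effusion rate of species i is ∝ p_i/√M_i ∝ n_i/√M_i.
Mole fraction of Ne in the effusate = (n_Ne/√M_Ne) / (n_Ne/√M_Ne + n_NH₃/√M_NH₃)
= (0.541/√20.18) / (0.541/√20.18 + 1.91/√17.03) = 0.1204/(0.1204 + 0.4628) = 0.2065.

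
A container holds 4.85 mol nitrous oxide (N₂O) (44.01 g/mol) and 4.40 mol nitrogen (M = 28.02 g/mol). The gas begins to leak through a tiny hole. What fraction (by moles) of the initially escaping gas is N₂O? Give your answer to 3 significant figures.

0.468

Each component's effusion rate ∝ (its partial pressure)·(1/√M) ∝ n_i/√M_i.
Mole fraction of N₂O in the effusate = (n_N₂O/√M_N₂O) / (n_N₂O/√M_N₂O + n_N₂/√M_N₂)
= (4.85/√44.01) / (4.85/√44.01 + 4.40/√28.02) = 0.7311/(0.7311 + 0.8312) = 0.468.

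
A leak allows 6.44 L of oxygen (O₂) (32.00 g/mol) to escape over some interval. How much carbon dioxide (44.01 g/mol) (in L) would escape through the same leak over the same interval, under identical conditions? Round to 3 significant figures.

5.49 L

Using Graham's law: rate_CO₂/rate_O₂ = √(M_O₂/M_CO₂) = √(32.00/44.01) = √0.7271 = 0.8527.
So the volume for CO₂ is 6.44 × 0.8527 = 5.49 L.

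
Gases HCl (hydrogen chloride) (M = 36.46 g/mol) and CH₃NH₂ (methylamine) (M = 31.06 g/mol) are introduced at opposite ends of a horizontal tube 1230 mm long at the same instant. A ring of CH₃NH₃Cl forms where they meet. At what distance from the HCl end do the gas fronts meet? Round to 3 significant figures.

Distances travelled in equal time are proportional to diffusion rates, so d_HCl/d_CH₃NH₂ = √(M_CH₃NH₂/M_HCl) = √(31.06/36.46) = 0.9230.
With d_HCl + d_CH₃NH₂ = 1230 mm, d_CH₃NH₂ = 1230/(1 + 0.9230) = 639.6 mm.
d_HCl = 1230 − 639.6 = 590 mm.

590 mm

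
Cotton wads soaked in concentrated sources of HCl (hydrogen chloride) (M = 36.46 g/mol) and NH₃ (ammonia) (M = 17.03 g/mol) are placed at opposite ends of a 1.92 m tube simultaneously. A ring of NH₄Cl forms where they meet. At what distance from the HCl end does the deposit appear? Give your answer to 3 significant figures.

The fronts meet when d_HCl + d_NH₃ = L with d_HCl/d_NH₃ = √(M_NH₃/M_HCl) (Graham's law). Here √(M_NH₃/M_HCl) = √(17.03/36.46) = 0.6834.
With d_HCl + d_NH₃ = 1.92 m, d_NH₃ = 1.92/(1 + 0.6834) = 1.141 m.
d_HCl = 1.92 − 1.141 = 0.779 m.

0.779 m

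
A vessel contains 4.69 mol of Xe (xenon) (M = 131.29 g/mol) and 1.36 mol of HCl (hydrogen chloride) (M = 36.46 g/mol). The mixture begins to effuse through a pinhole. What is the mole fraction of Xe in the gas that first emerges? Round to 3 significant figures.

0.645

Effusion rate of each component ∝ n_i/√M_i (partial pressure × 1/√M).
Mole fraction of Xe in the effusate = (n_Xe/√M_Xe) / (n_Xe/√M_Xe + n_HCl/√M_HCl)
= (4.69/√131.29) / (4.69/√131.29 + 1.36/√36.46) = 0.4093/(0.4093 + 0.2252) = 0.645.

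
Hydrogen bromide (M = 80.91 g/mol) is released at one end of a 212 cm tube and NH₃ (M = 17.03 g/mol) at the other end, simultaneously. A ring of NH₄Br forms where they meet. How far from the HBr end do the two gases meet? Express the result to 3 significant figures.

66.7 cm

The fronts meet when d_HBr + d_NH₃ = L with d_HBr/d_NH₃ = √(M_NH₃/M_HBr) (Graham's law). Here √(M_NH₃/M_HBr) = √(17.03/80.91) = 0.4588.
With d_HBr + d_NH₃ = 212 cm, d_NH₃ = 212/(1 + 0.4588) = 145.3 cm.
d_HBr = 212 − 145.3 = 66.7 cm.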